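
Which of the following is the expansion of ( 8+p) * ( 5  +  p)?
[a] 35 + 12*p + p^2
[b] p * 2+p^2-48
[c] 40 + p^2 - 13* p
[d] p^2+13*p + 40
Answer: d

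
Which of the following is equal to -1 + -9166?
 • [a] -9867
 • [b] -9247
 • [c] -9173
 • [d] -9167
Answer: d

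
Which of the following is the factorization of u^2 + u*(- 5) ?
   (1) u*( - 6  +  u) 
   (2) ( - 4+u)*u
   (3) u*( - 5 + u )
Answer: 3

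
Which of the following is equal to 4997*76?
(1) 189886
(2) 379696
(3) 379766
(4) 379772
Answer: 4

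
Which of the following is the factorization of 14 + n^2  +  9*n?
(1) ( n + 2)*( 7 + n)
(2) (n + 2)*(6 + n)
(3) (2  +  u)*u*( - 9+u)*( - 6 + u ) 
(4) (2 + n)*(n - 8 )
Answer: 1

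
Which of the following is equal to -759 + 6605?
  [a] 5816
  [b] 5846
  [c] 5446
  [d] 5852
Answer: b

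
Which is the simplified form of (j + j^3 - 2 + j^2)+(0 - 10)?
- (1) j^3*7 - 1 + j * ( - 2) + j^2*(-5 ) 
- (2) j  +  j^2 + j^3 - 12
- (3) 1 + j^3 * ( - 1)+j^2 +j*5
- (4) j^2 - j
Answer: 2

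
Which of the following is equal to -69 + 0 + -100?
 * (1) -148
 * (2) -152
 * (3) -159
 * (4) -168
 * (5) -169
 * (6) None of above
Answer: 5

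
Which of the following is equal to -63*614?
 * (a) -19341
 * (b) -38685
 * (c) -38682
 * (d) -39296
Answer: c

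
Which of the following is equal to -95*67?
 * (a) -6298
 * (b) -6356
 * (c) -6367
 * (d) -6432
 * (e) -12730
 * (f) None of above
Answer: f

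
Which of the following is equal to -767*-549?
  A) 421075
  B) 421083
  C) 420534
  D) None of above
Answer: B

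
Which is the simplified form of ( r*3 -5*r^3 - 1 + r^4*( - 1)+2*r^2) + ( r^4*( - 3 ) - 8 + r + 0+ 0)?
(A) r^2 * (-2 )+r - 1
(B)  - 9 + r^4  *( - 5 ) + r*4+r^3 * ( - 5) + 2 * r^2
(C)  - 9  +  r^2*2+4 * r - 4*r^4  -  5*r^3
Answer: C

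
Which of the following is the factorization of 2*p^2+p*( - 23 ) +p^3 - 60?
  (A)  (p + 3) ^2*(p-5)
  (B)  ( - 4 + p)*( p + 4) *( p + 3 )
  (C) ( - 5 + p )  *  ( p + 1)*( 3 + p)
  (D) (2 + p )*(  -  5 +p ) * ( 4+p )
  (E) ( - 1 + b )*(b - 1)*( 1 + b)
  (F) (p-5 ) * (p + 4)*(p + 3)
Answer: F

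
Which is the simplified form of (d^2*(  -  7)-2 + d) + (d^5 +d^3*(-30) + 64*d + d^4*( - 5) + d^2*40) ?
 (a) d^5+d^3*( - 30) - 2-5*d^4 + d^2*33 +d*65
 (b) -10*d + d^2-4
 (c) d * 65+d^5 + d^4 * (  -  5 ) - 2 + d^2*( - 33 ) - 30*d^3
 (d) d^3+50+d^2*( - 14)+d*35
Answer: a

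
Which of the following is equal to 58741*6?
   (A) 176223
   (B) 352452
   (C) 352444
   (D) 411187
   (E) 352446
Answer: E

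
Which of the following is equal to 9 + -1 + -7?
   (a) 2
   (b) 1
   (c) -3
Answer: b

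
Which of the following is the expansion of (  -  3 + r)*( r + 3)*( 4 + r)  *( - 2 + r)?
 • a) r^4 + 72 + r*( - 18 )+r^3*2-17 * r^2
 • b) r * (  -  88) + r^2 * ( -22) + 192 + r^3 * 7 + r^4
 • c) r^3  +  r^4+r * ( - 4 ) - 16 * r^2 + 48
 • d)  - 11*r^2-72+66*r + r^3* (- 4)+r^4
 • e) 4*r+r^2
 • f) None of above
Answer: a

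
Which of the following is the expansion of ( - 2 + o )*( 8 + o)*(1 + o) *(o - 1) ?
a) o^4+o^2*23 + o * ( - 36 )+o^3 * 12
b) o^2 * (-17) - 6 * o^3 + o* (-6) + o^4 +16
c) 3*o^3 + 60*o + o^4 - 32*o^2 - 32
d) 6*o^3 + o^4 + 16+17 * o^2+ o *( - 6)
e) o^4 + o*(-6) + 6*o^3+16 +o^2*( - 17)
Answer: e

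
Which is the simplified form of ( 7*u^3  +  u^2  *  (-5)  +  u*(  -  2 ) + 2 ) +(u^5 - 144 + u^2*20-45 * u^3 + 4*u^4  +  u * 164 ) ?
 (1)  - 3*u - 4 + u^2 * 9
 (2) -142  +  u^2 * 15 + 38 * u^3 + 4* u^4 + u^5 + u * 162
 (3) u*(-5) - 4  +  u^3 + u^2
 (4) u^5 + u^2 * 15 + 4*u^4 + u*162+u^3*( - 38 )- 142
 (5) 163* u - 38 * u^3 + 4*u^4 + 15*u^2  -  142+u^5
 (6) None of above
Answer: 4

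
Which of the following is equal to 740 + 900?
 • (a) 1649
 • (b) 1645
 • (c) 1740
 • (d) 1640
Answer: d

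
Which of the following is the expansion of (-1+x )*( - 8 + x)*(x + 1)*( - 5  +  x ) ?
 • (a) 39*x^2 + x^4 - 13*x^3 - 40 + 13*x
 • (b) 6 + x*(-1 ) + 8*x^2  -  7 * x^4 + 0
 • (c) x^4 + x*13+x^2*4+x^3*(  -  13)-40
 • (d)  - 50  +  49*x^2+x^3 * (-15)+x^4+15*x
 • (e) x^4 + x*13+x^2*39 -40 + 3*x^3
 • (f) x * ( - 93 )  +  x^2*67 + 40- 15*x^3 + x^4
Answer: a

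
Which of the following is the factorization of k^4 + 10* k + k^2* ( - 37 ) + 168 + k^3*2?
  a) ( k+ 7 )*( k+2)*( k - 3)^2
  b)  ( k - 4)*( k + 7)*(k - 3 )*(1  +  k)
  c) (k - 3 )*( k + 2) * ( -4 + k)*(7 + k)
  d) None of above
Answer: c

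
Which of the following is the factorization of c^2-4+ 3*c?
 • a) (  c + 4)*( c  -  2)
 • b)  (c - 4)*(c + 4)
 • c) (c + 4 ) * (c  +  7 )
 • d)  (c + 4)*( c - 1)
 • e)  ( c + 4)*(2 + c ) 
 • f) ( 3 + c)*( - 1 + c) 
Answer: d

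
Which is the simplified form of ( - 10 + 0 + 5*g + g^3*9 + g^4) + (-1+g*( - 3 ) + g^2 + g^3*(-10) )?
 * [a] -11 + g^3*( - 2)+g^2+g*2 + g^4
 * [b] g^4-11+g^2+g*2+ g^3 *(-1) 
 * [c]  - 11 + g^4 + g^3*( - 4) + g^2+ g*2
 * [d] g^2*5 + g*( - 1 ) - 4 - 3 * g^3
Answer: b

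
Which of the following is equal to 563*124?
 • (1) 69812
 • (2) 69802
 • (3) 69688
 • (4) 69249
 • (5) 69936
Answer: 1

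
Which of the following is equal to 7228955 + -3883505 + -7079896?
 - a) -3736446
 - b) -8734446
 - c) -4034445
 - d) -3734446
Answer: d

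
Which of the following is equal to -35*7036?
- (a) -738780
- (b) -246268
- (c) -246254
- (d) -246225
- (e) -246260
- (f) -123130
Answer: e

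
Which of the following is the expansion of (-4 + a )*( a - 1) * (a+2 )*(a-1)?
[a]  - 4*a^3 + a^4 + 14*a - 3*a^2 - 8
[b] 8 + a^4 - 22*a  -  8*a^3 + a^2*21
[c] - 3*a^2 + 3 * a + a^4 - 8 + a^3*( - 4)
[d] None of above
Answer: a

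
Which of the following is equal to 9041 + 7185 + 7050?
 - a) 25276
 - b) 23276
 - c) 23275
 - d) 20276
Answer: b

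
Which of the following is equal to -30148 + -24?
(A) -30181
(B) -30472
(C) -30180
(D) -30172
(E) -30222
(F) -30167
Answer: D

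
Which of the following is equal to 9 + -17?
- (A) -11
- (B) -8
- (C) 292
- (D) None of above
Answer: B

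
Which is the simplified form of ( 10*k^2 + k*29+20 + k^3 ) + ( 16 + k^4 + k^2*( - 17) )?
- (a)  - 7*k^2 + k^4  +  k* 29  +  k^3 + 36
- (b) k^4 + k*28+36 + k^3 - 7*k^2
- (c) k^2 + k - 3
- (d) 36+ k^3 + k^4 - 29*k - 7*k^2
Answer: a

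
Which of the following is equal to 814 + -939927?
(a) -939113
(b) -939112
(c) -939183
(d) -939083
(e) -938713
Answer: a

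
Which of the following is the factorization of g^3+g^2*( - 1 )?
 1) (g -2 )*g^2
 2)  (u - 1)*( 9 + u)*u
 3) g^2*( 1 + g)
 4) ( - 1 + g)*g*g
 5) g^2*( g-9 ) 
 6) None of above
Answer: 4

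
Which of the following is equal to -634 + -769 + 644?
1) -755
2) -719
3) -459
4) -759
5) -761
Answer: 4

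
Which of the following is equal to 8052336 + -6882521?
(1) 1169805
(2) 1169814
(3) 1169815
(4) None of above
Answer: 3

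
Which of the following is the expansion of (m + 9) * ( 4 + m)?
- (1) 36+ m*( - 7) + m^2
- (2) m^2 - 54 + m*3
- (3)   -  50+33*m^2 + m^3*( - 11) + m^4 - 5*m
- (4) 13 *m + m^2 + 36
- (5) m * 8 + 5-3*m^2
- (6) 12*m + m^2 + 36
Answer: 4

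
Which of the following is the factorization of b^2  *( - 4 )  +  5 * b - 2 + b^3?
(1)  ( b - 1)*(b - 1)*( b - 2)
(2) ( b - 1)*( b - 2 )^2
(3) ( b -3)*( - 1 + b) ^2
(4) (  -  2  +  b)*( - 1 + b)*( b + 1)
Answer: 1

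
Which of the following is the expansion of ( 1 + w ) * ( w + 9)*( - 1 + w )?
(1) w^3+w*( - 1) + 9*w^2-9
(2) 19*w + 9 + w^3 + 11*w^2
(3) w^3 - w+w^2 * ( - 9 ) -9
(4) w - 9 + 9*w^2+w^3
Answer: 1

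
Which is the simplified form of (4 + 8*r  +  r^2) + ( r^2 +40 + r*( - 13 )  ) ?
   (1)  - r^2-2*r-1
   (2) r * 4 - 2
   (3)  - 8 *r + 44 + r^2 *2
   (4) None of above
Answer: 4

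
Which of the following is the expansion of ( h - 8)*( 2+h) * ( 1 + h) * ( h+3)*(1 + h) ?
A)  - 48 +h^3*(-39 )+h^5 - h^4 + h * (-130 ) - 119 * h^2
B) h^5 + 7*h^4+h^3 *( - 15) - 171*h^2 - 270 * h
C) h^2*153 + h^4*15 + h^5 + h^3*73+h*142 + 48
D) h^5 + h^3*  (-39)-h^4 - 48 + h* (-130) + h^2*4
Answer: A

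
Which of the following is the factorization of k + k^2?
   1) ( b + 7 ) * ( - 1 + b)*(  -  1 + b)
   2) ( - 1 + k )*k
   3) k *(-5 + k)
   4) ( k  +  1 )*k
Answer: 4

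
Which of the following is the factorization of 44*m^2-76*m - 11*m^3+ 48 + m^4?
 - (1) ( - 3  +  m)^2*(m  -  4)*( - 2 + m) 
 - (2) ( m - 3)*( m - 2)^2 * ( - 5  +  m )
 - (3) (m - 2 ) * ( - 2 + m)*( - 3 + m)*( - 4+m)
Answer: 3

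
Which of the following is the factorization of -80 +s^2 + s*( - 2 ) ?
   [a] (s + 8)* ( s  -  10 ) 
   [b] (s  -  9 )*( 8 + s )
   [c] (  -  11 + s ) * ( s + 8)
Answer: a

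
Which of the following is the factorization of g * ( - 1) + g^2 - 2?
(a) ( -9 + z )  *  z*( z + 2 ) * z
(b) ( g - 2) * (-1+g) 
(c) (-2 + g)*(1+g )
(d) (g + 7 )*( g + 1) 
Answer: c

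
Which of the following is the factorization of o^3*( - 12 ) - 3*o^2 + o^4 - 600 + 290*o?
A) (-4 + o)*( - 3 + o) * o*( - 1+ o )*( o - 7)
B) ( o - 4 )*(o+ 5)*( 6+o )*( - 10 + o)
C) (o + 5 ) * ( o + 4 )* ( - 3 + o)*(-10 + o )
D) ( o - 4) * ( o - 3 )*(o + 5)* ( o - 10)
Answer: D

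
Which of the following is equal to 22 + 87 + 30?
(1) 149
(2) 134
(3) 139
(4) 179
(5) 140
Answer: 3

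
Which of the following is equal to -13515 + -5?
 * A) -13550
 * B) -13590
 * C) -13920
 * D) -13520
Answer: D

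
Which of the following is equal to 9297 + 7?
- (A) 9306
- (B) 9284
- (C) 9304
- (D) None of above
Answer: C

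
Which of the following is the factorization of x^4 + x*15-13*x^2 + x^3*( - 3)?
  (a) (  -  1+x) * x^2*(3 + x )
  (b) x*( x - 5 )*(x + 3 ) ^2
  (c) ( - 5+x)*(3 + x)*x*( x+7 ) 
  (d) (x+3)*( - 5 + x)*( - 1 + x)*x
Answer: d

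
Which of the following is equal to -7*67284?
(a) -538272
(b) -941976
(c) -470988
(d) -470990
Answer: c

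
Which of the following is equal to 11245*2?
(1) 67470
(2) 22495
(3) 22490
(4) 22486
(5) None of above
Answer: 3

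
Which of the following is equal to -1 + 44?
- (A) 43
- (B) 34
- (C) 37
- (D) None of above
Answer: A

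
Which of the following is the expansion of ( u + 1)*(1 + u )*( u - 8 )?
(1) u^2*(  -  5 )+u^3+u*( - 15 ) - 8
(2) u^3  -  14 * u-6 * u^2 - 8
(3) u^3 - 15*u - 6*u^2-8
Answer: 3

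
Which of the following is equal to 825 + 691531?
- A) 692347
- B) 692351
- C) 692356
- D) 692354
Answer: C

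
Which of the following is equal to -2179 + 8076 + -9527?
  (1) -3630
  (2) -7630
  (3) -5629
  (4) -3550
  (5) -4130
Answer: 1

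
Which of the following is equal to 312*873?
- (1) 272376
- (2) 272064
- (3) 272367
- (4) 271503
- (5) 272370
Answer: 1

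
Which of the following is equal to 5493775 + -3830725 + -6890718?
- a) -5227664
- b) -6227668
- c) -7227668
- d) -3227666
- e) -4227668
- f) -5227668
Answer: f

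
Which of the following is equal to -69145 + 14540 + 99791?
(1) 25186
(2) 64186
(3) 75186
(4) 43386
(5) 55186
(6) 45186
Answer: 6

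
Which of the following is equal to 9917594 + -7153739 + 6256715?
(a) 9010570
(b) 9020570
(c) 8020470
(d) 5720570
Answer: b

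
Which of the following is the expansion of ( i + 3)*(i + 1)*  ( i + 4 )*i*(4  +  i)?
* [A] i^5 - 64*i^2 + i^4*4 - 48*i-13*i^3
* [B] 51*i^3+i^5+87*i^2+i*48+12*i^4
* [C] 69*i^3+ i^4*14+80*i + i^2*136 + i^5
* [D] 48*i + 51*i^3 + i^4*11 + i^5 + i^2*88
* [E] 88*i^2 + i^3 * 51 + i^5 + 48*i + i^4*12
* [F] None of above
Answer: E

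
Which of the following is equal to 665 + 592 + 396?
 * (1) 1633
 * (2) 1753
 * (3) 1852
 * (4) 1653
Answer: 4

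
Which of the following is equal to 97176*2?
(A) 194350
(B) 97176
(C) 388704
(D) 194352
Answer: D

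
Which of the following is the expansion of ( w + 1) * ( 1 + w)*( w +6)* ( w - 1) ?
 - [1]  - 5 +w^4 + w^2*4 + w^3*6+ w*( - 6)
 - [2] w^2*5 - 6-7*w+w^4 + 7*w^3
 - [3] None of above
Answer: 2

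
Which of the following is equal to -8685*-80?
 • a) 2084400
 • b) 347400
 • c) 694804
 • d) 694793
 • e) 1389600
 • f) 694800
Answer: f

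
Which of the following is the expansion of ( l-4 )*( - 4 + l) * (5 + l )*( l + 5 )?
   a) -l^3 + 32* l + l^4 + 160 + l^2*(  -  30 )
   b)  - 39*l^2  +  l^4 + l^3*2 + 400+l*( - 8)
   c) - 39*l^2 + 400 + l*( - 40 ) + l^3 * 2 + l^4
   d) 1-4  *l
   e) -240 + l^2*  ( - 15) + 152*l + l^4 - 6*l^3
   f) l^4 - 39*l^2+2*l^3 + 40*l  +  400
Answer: c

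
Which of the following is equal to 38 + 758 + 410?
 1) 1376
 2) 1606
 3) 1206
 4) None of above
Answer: 3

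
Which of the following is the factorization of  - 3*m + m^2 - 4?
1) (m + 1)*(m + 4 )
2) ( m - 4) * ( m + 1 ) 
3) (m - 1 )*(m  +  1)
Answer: 2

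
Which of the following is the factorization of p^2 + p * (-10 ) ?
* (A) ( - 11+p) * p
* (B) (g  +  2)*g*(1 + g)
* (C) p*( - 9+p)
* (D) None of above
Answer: D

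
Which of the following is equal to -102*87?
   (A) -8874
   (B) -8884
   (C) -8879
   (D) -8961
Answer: A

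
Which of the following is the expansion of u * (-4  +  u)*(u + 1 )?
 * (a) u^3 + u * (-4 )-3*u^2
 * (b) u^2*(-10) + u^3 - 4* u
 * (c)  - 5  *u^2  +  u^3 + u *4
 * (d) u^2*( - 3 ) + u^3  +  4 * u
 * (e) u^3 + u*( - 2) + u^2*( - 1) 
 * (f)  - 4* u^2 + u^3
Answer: a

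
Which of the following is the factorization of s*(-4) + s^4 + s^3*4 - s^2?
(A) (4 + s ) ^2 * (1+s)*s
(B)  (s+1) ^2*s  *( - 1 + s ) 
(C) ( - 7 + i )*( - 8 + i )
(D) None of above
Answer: D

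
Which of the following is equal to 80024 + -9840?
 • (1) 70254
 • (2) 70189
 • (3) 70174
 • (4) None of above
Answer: 4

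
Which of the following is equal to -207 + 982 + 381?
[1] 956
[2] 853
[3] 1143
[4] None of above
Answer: 4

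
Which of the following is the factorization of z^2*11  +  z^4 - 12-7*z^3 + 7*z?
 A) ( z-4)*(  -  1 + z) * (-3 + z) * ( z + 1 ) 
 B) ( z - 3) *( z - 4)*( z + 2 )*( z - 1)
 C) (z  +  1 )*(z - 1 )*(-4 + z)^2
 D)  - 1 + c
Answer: A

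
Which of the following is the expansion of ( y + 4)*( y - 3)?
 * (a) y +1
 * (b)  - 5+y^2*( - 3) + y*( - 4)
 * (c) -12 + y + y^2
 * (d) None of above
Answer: c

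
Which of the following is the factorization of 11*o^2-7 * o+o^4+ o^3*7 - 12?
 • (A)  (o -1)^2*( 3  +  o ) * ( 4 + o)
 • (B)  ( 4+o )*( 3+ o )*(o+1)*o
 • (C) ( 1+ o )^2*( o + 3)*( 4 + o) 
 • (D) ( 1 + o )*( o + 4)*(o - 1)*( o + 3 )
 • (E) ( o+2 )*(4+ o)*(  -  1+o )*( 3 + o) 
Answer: D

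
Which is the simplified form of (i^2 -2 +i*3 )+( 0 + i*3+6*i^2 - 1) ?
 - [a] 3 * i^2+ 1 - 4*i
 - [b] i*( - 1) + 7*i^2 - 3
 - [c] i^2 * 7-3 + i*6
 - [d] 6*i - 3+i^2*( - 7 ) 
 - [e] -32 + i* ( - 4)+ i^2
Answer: c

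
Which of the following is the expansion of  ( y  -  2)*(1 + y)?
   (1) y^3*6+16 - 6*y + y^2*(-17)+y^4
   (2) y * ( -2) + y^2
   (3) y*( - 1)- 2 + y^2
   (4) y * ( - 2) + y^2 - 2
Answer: 3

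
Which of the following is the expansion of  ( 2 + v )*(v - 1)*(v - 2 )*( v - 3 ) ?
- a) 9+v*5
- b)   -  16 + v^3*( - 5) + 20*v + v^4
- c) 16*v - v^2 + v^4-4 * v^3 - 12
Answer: c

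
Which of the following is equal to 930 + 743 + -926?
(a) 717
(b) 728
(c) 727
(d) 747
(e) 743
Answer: d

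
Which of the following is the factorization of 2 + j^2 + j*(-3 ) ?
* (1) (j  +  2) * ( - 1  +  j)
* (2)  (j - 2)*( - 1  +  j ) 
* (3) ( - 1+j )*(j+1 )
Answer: 2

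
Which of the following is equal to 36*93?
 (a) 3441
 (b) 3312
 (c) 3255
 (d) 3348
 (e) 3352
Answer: d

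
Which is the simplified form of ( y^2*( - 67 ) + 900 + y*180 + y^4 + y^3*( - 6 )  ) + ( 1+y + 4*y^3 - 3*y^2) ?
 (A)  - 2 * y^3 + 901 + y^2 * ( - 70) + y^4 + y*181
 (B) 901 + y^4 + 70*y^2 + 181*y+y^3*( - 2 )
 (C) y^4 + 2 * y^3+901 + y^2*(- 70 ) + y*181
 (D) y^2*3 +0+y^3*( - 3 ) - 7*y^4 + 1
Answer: A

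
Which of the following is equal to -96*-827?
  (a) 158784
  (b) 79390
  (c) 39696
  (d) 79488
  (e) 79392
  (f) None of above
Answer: e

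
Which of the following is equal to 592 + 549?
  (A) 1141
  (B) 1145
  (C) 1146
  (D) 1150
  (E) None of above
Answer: A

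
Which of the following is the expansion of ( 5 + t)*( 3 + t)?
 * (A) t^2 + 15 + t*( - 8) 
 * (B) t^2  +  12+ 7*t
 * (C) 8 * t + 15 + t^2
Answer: C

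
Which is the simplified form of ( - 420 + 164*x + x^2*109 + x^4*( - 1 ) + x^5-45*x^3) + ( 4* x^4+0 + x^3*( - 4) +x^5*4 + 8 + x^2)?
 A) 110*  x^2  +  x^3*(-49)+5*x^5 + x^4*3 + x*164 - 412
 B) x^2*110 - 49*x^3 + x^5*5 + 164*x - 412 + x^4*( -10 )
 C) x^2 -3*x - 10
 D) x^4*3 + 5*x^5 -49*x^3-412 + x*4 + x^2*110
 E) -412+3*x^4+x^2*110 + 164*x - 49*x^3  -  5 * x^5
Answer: A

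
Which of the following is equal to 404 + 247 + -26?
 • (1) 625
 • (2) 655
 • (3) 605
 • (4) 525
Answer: 1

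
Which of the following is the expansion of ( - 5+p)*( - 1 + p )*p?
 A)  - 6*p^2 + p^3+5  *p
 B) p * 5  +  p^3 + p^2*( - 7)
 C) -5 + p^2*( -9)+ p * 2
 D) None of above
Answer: A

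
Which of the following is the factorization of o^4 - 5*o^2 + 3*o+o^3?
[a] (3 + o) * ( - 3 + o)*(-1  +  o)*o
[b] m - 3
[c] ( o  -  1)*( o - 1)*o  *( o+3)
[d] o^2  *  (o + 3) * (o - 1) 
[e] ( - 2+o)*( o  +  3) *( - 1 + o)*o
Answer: c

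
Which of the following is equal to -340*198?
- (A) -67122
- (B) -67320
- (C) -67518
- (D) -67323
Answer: B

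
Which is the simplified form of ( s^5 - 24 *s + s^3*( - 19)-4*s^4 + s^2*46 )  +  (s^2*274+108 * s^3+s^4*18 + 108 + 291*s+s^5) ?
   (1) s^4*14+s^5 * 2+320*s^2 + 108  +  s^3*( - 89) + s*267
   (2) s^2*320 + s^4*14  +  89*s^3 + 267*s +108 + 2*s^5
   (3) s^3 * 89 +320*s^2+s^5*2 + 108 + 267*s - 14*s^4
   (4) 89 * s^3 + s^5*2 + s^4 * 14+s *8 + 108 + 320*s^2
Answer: 2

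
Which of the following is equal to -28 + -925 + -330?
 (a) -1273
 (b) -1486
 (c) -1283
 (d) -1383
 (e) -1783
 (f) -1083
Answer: c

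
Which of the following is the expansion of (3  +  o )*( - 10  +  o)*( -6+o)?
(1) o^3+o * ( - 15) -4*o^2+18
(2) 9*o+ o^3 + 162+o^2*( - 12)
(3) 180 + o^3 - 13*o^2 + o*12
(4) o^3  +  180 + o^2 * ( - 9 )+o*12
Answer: 3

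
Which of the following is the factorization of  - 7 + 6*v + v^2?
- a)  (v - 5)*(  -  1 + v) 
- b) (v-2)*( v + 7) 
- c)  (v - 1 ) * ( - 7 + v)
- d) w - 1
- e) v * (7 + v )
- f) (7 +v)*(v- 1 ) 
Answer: f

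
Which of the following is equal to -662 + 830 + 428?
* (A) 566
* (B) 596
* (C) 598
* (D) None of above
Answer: B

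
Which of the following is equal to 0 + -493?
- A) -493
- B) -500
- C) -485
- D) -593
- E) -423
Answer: A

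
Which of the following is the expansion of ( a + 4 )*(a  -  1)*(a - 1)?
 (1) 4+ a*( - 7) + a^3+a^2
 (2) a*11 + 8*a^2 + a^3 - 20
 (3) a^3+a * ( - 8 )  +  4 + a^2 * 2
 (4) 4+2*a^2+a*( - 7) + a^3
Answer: 4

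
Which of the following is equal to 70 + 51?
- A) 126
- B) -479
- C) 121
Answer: C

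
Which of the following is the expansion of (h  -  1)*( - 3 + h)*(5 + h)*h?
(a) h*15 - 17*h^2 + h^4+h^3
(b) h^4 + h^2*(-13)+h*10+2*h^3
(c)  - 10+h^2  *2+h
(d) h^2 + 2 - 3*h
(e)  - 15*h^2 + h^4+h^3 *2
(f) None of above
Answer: a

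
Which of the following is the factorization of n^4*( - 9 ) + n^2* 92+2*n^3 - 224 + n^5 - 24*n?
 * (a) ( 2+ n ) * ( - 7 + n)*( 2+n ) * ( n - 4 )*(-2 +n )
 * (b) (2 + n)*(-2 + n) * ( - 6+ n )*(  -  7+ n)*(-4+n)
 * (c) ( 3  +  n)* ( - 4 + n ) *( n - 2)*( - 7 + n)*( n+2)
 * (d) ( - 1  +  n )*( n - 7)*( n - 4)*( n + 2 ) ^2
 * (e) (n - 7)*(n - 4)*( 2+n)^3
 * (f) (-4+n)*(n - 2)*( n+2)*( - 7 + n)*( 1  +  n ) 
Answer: a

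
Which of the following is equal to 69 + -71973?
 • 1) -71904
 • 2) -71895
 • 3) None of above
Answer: 1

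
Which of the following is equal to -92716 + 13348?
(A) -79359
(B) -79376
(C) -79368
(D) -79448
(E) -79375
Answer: C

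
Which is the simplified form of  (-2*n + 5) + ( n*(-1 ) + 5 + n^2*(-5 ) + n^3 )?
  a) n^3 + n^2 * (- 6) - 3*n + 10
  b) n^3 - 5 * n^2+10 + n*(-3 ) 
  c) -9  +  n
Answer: b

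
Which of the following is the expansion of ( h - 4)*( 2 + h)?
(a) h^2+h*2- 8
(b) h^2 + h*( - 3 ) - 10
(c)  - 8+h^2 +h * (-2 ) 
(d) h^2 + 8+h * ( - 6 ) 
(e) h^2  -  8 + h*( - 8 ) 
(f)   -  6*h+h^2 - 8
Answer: c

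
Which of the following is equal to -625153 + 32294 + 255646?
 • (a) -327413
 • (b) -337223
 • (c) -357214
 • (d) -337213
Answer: d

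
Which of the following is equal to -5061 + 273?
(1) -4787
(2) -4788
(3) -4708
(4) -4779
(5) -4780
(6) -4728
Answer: 2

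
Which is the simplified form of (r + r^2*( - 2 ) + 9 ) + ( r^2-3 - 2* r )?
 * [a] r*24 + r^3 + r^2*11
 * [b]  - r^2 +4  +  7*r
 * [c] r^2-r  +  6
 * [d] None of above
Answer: d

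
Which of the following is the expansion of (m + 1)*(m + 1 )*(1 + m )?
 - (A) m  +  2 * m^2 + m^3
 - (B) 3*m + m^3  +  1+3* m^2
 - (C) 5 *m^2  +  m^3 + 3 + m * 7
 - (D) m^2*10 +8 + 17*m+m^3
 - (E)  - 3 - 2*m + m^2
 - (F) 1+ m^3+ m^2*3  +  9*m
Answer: B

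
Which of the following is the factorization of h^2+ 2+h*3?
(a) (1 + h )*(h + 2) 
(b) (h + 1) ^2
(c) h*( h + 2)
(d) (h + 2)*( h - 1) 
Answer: a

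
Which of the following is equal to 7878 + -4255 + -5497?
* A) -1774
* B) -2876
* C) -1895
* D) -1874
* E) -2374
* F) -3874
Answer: D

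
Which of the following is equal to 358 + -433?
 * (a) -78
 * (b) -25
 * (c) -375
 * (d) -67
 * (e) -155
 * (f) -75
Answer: f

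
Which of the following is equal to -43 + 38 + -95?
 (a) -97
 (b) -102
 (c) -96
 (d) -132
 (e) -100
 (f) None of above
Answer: e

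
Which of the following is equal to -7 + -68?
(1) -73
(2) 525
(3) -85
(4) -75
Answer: 4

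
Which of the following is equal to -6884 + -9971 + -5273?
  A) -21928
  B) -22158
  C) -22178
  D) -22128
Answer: D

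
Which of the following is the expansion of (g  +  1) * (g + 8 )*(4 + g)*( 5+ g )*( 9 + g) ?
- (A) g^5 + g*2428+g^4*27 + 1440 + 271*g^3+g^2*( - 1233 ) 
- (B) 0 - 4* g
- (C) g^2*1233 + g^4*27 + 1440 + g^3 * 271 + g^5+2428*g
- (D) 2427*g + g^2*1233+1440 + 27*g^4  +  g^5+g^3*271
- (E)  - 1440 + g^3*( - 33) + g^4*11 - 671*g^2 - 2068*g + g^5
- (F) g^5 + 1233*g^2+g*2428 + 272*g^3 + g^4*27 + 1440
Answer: C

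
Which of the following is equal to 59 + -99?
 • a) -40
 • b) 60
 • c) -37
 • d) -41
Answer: a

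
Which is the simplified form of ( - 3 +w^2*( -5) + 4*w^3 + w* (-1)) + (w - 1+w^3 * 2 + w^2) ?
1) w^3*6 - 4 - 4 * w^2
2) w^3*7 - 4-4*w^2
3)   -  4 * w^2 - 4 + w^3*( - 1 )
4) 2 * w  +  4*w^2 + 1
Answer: 1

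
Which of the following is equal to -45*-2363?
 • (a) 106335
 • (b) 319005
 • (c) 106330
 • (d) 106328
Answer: a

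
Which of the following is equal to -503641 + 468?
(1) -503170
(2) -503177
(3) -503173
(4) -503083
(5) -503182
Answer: 3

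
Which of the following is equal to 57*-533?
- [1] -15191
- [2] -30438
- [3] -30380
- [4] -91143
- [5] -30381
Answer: 5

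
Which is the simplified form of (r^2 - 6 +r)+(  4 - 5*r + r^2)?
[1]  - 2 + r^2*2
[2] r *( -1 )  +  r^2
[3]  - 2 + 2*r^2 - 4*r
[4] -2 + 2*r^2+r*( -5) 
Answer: 3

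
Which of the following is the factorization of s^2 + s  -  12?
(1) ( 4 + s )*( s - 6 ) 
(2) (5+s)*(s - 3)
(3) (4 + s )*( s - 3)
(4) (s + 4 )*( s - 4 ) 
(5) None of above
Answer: 3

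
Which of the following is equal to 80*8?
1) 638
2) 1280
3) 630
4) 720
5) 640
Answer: 5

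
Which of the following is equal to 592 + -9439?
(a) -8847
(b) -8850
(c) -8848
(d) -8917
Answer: a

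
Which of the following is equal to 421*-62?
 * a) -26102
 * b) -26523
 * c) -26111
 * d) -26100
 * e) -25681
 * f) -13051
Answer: a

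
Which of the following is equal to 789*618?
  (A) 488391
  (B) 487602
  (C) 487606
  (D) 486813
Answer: B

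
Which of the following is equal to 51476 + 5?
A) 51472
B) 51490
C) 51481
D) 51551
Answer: C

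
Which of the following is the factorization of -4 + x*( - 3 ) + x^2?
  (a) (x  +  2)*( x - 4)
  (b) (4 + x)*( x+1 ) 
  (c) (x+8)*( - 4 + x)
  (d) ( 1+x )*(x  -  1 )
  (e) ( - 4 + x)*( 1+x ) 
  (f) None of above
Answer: e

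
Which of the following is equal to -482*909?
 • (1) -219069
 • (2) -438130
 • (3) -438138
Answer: 3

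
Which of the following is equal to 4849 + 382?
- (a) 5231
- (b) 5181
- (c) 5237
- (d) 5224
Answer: a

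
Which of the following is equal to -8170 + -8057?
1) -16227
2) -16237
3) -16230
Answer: 1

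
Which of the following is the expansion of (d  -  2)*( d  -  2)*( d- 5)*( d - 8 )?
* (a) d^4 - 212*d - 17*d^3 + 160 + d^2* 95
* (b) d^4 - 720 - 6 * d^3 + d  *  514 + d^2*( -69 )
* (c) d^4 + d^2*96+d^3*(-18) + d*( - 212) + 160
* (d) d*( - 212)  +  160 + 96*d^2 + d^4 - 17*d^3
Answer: d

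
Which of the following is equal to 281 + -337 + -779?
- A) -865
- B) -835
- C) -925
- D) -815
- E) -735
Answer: B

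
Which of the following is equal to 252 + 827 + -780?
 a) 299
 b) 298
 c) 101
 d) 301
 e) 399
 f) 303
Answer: a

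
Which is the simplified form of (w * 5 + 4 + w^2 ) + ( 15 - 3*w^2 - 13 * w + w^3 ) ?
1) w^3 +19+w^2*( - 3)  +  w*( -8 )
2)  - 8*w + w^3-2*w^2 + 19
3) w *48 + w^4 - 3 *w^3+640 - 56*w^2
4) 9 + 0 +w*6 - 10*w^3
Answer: 2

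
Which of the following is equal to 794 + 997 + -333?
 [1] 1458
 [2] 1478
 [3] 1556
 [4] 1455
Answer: 1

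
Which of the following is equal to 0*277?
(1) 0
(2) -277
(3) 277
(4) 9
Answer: 1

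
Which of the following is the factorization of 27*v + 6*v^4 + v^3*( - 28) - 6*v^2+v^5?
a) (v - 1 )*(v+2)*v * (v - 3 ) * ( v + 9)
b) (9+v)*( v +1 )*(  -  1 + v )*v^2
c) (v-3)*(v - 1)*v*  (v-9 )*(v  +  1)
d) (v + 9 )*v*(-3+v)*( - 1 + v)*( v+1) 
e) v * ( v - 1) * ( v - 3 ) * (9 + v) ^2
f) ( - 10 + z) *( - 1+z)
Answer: d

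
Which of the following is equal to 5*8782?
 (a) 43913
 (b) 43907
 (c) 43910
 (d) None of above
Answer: c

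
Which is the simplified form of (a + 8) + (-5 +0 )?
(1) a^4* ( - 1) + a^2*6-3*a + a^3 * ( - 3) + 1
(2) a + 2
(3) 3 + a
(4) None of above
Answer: 3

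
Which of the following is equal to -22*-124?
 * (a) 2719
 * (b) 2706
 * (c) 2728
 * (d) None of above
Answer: c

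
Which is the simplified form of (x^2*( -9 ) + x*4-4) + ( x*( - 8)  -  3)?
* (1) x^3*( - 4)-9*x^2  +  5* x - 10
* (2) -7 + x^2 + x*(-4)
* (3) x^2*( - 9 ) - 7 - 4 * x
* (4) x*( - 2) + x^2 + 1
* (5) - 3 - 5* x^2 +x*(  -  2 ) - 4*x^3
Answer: 3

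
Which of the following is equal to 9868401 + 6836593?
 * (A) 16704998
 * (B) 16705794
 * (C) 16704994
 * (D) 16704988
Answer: C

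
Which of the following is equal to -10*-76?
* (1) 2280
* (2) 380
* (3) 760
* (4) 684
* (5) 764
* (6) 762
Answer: 3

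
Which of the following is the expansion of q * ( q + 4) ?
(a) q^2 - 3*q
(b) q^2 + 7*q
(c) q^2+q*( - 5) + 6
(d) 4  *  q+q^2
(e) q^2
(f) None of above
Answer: d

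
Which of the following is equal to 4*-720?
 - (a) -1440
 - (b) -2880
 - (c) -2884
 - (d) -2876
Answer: b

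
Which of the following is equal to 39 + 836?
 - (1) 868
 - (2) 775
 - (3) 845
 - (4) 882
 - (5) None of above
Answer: 5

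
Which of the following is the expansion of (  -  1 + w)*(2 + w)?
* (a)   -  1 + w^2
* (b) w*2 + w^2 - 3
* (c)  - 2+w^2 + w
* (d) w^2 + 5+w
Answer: c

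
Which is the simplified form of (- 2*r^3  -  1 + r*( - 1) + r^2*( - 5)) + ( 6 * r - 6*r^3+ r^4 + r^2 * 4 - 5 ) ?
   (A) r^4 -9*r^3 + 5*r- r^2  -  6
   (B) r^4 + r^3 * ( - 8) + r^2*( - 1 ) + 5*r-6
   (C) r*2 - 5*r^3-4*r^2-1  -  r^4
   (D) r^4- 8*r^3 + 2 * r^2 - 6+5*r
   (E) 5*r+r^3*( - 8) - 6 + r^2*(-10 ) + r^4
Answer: B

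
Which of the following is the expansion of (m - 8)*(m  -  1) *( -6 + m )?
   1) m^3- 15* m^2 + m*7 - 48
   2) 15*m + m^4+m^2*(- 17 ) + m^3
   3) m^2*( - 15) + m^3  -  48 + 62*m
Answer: 3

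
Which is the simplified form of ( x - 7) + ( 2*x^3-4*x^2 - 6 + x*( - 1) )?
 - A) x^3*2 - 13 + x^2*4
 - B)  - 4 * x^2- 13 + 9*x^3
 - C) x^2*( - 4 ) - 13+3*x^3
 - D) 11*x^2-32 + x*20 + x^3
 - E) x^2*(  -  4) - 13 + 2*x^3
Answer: E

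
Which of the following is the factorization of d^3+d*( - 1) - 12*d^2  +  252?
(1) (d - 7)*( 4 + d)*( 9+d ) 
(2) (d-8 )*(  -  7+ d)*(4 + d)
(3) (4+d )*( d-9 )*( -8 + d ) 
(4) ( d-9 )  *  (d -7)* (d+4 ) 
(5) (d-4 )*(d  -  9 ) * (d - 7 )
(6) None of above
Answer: 4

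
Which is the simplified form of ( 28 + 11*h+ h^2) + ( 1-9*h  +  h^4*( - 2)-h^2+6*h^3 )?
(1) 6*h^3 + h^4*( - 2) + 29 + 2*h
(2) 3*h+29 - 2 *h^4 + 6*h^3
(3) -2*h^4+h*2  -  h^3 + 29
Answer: 1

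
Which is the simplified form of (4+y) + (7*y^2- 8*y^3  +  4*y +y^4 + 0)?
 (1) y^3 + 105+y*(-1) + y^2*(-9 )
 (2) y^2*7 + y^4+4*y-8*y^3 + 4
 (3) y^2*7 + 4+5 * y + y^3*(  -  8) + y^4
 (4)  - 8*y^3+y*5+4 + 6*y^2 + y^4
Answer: 3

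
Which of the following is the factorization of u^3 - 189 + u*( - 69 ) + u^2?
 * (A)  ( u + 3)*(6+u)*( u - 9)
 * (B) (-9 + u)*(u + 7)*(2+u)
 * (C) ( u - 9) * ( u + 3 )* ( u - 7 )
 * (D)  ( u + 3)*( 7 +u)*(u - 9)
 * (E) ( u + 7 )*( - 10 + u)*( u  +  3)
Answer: D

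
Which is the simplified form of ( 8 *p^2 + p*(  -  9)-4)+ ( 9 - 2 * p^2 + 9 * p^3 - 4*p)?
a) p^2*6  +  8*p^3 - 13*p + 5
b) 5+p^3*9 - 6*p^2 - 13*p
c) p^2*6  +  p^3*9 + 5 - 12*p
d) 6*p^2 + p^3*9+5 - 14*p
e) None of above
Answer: e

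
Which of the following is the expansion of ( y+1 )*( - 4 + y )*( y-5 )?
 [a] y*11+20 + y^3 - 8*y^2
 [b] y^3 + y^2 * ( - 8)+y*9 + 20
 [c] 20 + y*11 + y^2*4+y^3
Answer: a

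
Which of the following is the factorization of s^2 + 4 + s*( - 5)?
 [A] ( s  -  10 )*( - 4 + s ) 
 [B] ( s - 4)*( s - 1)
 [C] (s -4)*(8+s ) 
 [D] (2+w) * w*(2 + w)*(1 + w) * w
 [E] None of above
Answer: B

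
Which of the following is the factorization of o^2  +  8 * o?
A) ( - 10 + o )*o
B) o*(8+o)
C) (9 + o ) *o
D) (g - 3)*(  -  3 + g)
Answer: B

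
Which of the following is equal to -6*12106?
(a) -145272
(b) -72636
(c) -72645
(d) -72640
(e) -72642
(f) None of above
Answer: b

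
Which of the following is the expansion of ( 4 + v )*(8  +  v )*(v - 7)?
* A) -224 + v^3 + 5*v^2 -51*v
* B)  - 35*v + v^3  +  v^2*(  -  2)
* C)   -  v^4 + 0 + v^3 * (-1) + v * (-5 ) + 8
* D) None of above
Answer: D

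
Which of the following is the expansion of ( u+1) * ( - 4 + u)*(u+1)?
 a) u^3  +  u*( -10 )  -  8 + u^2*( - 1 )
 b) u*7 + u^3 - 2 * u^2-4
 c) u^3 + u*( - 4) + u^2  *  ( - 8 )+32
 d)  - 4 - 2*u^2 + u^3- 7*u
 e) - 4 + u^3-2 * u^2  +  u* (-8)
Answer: d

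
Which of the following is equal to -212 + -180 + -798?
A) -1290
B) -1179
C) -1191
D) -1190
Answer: D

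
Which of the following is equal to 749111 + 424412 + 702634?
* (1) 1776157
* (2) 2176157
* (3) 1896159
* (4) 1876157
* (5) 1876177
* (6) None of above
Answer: 4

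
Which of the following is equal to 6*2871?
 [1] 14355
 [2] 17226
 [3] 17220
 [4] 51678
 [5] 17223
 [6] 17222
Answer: 2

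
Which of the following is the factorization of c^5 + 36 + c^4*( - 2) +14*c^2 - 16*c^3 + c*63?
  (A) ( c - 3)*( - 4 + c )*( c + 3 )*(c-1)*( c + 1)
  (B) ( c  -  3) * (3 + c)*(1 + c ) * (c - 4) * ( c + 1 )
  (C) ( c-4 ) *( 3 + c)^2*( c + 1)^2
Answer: B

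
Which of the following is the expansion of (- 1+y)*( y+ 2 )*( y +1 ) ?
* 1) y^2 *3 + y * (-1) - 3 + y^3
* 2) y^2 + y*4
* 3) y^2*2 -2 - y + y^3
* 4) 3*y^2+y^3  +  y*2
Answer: 3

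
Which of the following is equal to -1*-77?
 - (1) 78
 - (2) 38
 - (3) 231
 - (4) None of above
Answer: 4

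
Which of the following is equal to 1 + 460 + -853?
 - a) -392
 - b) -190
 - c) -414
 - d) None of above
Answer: a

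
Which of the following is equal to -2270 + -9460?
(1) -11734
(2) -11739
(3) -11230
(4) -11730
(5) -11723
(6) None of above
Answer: 4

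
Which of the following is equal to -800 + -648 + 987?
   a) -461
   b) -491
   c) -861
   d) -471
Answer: a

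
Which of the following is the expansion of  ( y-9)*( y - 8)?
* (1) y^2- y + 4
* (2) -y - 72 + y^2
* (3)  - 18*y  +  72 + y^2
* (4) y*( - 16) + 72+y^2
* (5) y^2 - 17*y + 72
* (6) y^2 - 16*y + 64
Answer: 5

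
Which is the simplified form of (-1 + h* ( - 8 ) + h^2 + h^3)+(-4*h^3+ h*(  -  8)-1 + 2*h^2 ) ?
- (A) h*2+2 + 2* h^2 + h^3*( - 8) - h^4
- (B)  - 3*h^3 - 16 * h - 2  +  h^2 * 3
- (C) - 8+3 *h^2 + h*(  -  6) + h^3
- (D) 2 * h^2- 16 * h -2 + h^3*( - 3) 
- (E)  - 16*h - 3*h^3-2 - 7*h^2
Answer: B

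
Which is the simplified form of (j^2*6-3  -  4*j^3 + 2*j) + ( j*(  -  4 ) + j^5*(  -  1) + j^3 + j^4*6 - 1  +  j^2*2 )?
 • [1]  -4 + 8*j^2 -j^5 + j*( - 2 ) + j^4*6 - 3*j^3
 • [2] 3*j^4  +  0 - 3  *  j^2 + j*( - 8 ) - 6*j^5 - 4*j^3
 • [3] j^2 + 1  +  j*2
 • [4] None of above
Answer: 1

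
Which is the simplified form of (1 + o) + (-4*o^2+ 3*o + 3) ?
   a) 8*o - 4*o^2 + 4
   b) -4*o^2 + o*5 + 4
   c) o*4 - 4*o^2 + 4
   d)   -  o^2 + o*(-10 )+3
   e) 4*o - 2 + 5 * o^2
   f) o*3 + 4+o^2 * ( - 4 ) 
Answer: c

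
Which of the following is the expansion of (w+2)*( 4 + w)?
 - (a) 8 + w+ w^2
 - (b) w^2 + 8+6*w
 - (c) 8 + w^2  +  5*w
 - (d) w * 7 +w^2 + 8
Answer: b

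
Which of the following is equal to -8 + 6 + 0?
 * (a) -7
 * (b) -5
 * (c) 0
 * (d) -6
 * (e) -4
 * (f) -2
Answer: f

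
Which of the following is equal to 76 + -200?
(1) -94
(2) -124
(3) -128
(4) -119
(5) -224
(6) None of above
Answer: 2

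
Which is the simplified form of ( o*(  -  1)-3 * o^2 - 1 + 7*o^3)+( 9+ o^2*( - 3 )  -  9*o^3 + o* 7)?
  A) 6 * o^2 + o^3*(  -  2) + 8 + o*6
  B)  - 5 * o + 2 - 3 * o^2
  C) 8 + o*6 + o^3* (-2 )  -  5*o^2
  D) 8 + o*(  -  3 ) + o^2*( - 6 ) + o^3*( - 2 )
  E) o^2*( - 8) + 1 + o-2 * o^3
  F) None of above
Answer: F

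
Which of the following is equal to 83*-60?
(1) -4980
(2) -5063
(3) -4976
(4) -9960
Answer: 1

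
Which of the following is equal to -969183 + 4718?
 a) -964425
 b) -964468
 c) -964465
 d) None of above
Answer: c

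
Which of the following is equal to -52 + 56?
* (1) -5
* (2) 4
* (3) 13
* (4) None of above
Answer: 2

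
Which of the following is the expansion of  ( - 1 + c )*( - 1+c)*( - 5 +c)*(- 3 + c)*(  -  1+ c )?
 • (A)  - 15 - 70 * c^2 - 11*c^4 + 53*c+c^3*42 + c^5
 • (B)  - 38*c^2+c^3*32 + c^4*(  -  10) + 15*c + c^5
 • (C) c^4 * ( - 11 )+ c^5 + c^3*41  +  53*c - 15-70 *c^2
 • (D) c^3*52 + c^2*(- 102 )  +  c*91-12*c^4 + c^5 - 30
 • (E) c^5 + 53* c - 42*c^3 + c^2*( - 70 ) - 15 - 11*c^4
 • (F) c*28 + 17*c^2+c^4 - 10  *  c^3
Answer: A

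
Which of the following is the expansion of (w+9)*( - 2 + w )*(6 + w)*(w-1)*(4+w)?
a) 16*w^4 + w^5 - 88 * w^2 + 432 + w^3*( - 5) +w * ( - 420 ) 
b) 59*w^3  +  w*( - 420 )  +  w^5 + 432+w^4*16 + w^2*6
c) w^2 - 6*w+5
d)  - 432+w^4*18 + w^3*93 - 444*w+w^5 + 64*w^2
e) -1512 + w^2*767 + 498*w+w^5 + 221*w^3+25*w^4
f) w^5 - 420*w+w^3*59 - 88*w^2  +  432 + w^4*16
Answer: f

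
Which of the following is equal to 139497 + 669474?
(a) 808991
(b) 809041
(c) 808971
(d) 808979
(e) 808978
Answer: c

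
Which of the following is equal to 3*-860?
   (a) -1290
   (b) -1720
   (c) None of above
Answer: c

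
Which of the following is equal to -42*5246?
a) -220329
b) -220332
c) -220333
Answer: b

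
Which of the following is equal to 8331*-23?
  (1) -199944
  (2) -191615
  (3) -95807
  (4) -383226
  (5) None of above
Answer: 5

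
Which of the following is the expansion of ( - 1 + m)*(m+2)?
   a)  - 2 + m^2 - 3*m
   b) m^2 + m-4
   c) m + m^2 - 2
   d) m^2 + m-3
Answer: c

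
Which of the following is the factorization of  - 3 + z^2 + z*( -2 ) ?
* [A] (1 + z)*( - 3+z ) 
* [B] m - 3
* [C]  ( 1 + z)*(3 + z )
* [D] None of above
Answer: A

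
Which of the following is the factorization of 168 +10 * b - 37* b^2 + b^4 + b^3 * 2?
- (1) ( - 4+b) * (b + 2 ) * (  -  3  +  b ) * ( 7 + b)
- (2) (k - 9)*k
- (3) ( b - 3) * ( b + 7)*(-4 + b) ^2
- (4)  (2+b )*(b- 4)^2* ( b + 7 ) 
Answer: 1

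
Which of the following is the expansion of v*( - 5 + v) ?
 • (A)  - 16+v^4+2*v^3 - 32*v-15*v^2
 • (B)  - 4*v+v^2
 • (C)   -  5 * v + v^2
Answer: C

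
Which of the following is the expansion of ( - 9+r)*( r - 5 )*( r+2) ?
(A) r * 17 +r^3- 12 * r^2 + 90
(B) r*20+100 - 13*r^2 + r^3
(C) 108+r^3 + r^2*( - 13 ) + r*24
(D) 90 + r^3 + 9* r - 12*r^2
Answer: A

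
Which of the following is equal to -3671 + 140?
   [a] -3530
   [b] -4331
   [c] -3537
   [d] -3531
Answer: d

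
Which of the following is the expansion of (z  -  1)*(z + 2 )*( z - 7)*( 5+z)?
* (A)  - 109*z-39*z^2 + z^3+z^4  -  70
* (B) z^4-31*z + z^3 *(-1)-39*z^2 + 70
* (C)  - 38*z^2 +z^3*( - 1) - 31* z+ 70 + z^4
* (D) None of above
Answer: B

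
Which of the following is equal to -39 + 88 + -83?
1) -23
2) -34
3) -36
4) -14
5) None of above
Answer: 2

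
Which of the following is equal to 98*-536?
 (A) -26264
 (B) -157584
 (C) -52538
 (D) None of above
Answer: D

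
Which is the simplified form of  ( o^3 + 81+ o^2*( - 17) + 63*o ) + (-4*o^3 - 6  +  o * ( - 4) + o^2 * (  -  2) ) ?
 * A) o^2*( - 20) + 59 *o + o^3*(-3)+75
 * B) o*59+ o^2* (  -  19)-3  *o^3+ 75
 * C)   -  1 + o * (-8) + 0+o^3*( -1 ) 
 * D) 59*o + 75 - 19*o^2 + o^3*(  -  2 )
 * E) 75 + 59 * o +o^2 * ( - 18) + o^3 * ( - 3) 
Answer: B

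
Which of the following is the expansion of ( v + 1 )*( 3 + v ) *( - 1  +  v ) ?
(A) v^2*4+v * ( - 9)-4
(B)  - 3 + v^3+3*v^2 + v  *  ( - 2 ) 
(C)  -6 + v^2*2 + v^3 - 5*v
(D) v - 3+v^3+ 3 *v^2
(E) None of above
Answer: E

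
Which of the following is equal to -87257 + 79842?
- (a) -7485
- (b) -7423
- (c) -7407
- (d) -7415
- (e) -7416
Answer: d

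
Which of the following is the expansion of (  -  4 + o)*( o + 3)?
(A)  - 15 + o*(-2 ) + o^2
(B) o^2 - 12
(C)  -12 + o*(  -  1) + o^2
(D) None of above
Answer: C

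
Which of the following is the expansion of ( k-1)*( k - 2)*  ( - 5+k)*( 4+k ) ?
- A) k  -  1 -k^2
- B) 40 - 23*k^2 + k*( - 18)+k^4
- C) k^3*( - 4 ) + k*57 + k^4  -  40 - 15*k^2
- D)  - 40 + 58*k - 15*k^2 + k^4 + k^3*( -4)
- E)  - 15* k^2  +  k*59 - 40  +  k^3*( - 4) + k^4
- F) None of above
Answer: D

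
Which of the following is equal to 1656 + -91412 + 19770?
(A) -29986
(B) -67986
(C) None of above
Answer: C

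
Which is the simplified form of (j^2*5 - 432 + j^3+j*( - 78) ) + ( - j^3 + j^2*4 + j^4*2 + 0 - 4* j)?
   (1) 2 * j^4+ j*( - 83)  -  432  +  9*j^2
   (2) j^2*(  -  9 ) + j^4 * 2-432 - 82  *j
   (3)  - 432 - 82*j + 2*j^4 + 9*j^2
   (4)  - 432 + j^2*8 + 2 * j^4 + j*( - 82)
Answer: 3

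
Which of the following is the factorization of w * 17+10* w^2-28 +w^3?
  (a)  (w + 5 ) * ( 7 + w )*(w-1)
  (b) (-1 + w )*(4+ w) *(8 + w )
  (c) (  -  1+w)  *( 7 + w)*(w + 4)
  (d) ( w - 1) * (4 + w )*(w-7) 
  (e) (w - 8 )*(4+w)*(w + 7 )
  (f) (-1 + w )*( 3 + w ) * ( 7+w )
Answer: c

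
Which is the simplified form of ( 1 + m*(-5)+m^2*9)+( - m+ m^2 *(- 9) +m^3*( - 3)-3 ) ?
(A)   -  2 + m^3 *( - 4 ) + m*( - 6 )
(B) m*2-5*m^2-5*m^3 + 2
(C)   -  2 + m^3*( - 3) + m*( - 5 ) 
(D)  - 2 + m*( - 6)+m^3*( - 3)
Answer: D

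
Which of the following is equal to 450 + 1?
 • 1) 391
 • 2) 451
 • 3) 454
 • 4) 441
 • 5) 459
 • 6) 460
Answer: 2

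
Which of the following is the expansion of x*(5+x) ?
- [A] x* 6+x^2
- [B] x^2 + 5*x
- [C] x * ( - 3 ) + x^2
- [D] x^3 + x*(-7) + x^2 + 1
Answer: B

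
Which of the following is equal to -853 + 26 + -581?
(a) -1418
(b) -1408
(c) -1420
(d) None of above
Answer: b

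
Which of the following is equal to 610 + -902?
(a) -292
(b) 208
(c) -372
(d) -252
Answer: a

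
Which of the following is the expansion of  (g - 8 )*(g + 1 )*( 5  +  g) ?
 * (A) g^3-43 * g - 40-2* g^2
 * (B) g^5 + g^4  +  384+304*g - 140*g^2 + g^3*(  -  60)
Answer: A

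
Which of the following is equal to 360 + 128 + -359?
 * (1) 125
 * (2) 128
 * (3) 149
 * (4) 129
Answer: 4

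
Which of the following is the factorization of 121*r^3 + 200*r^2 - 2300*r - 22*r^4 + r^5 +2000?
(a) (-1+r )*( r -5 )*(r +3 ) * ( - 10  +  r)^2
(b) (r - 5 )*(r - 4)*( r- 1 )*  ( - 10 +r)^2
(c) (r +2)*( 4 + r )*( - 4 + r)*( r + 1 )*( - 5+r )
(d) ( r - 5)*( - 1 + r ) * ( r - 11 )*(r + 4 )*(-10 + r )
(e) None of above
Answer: e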